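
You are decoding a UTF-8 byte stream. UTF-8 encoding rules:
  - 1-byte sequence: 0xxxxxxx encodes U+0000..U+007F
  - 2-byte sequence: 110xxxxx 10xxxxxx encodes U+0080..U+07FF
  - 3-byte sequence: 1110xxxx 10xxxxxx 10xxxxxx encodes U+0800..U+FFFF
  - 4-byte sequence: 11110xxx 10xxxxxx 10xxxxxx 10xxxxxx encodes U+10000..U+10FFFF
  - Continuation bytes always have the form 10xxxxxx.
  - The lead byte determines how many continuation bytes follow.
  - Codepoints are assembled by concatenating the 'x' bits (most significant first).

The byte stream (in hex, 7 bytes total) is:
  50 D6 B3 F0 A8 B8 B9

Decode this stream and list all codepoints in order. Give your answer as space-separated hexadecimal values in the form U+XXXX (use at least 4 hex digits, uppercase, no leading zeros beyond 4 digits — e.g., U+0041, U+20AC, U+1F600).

Answer: U+0050 U+05B3 U+28E39

Derivation:
Byte[0]=50: 1-byte ASCII. cp=U+0050
Byte[1]=D6: 2-byte lead, need 1 cont bytes. acc=0x16
Byte[2]=B3: continuation. acc=(acc<<6)|0x33=0x5B3
Completed: cp=U+05B3 (starts at byte 1)
Byte[3]=F0: 4-byte lead, need 3 cont bytes. acc=0x0
Byte[4]=A8: continuation. acc=(acc<<6)|0x28=0x28
Byte[5]=B8: continuation. acc=(acc<<6)|0x38=0xA38
Byte[6]=B9: continuation. acc=(acc<<6)|0x39=0x28E39
Completed: cp=U+28E39 (starts at byte 3)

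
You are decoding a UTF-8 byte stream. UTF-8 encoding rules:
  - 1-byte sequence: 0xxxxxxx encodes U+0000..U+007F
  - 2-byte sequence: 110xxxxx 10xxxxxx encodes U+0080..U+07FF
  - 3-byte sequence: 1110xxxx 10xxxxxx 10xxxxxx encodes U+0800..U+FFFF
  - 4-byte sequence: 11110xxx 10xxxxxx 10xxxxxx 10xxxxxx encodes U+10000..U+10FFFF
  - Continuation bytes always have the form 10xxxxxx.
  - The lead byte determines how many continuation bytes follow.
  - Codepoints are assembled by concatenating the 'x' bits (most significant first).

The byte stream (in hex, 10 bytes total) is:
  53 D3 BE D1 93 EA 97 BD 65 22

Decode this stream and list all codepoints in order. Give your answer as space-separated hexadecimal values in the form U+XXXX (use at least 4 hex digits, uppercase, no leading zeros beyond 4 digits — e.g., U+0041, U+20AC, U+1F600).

Answer: U+0053 U+04FE U+0453 U+A5FD U+0065 U+0022

Derivation:
Byte[0]=53: 1-byte ASCII. cp=U+0053
Byte[1]=D3: 2-byte lead, need 1 cont bytes. acc=0x13
Byte[2]=BE: continuation. acc=(acc<<6)|0x3E=0x4FE
Completed: cp=U+04FE (starts at byte 1)
Byte[3]=D1: 2-byte lead, need 1 cont bytes. acc=0x11
Byte[4]=93: continuation. acc=(acc<<6)|0x13=0x453
Completed: cp=U+0453 (starts at byte 3)
Byte[5]=EA: 3-byte lead, need 2 cont bytes. acc=0xA
Byte[6]=97: continuation. acc=(acc<<6)|0x17=0x297
Byte[7]=BD: continuation. acc=(acc<<6)|0x3D=0xA5FD
Completed: cp=U+A5FD (starts at byte 5)
Byte[8]=65: 1-byte ASCII. cp=U+0065
Byte[9]=22: 1-byte ASCII. cp=U+0022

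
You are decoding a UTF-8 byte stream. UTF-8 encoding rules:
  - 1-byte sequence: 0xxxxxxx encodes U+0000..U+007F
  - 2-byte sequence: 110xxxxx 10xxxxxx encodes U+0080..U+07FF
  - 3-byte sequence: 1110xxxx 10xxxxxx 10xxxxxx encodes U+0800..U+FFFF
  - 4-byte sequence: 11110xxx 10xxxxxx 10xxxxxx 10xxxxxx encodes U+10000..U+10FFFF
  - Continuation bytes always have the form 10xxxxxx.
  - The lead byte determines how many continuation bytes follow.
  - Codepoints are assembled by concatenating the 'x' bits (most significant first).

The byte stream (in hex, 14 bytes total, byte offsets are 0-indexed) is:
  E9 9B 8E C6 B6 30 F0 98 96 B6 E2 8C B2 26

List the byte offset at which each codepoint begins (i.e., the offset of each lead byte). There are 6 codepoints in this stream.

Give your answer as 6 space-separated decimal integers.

Byte[0]=E9: 3-byte lead, need 2 cont bytes. acc=0x9
Byte[1]=9B: continuation. acc=(acc<<6)|0x1B=0x25B
Byte[2]=8E: continuation. acc=(acc<<6)|0x0E=0x96CE
Completed: cp=U+96CE (starts at byte 0)
Byte[3]=C6: 2-byte lead, need 1 cont bytes. acc=0x6
Byte[4]=B6: continuation. acc=(acc<<6)|0x36=0x1B6
Completed: cp=U+01B6 (starts at byte 3)
Byte[5]=30: 1-byte ASCII. cp=U+0030
Byte[6]=F0: 4-byte lead, need 3 cont bytes. acc=0x0
Byte[7]=98: continuation. acc=(acc<<6)|0x18=0x18
Byte[8]=96: continuation. acc=(acc<<6)|0x16=0x616
Byte[9]=B6: continuation. acc=(acc<<6)|0x36=0x185B6
Completed: cp=U+185B6 (starts at byte 6)
Byte[10]=E2: 3-byte lead, need 2 cont bytes. acc=0x2
Byte[11]=8C: continuation. acc=(acc<<6)|0x0C=0x8C
Byte[12]=B2: continuation. acc=(acc<<6)|0x32=0x2332
Completed: cp=U+2332 (starts at byte 10)
Byte[13]=26: 1-byte ASCII. cp=U+0026

Answer: 0 3 5 6 10 13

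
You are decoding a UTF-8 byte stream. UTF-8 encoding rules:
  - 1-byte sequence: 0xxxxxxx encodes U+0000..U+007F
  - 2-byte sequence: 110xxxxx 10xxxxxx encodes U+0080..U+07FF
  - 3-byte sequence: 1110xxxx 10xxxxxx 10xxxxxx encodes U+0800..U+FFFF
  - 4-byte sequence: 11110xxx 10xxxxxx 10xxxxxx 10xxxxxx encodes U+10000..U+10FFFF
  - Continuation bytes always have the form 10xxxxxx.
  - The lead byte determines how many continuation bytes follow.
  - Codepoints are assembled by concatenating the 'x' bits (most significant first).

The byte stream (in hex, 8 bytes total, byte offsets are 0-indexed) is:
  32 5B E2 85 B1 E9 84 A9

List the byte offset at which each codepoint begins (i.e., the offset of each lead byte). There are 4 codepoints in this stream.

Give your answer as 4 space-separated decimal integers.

Byte[0]=32: 1-byte ASCII. cp=U+0032
Byte[1]=5B: 1-byte ASCII. cp=U+005B
Byte[2]=E2: 3-byte lead, need 2 cont bytes. acc=0x2
Byte[3]=85: continuation. acc=(acc<<6)|0x05=0x85
Byte[4]=B1: continuation. acc=(acc<<6)|0x31=0x2171
Completed: cp=U+2171 (starts at byte 2)
Byte[5]=E9: 3-byte lead, need 2 cont bytes. acc=0x9
Byte[6]=84: continuation. acc=(acc<<6)|0x04=0x244
Byte[7]=A9: continuation. acc=(acc<<6)|0x29=0x9129
Completed: cp=U+9129 (starts at byte 5)

Answer: 0 1 2 5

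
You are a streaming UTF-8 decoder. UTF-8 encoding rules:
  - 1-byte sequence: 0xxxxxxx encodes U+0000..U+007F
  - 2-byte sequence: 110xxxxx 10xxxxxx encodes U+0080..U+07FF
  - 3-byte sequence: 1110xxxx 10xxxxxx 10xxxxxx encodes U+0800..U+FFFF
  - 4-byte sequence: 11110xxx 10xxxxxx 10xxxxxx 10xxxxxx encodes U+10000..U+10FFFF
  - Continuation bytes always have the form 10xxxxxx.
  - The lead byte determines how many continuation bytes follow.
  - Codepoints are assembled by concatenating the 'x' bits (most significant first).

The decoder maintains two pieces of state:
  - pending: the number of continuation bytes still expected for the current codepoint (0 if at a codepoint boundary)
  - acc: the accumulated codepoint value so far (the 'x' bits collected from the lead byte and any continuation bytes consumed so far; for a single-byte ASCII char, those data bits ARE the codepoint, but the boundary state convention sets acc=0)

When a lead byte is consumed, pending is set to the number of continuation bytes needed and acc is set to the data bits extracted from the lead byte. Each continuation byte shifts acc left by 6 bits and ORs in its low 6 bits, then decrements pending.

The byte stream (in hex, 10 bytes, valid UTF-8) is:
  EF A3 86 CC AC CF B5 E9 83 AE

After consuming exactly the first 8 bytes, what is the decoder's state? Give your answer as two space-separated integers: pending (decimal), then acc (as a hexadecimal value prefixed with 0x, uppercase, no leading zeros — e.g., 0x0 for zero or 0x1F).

Byte[0]=EF: 3-byte lead. pending=2, acc=0xF
Byte[1]=A3: continuation. acc=(acc<<6)|0x23=0x3E3, pending=1
Byte[2]=86: continuation. acc=(acc<<6)|0x06=0xF8C6, pending=0
Byte[3]=CC: 2-byte lead. pending=1, acc=0xC
Byte[4]=AC: continuation. acc=(acc<<6)|0x2C=0x32C, pending=0
Byte[5]=CF: 2-byte lead. pending=1, acc=0xF
Byte[6]=B5: continuation. acc=(acc<<6)|0x35=0x3F5, pending=0
Byte[7]=E9: 3-byte lead. pending=2, acc=0x9

Answer: 2 0x9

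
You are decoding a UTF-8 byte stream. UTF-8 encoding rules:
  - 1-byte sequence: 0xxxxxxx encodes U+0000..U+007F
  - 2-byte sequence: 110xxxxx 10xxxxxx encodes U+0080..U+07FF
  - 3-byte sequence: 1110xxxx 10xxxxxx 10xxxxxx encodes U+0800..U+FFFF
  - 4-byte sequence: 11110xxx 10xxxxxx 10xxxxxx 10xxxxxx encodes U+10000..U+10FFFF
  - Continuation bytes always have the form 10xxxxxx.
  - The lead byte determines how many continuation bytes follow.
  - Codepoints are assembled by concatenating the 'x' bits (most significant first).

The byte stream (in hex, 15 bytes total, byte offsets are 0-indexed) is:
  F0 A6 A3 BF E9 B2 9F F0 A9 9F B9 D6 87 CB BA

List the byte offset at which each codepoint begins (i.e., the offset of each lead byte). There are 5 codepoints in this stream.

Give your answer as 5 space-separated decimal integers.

Byte[0]=F0: 4-byte lead, need 3 cont bytes. acc=0x0
Byte[1]=A6: continuation. acc=(acc<<6)|0x26=0x26
Byte[2]=A3: continuation. acc=(acc<<6)|0x23=0x9A3
Byte[3]=BF: continuation. acc=(acc<<6)|0x3F=0x268FF
Completed: cp=U+268FF (starts at byte 0)
Byte[4]=E9: 3-byte lead, need 2 cont bytes. acc=0x9
Byte[5]=B2: continuation. acc=(acc<<6)|0x32=0x272
Byte[6]=9F: continuation. acc=(acc<<6)|0x1F=0x9C9F
Completed: cp=U+9C9F (starts at byte 4)
Byte[7]=F0: 4-byte lead, need 3 cont bytes. acc=0x0
Byte[8]=A9: continuation. acc=(acc<<6)|0x29=0x29
Byte[9]=9F: continuation. acc=(acc<<6)|0x1F=0xA5F
Byte[10]=B9: continuation. acc=(acc<<6)|0x39=0x297F9
Completed: cp=U+297F9 (starts at byte 7)
Byte[11]=D6: 2-byte lead, need 1 cont bytes. acc=0x16
Byte[12]=87: continuation. acc=(acc<<6)|0x07=0x587
Completed: cp=U+0587 (starts at byte 11)
Byte[13]=CB: 2-byte lead, need 1 cont bytes. acc=0xB
Byte[14]=BA: continuation. acc=(acc<<6)|0x3A=0x2FA
Completed: cp=U+02FA (starts at byte 13)

Answer: 0 4 7 11 13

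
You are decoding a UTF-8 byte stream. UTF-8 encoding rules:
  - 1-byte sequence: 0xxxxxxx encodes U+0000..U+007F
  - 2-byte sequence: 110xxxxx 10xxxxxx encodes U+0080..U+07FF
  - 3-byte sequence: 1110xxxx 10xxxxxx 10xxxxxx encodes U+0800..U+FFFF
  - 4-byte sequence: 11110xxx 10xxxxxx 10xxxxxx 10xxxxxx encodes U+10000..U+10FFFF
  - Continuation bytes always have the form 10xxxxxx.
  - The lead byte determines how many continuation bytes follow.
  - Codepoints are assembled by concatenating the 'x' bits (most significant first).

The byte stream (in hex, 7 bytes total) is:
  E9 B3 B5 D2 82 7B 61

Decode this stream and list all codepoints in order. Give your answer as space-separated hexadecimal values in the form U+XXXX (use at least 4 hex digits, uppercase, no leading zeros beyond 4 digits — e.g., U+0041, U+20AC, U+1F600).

Answer: U+9CF5 U+0482 U+007B U+0061

Derivation:
Byte[0]=E9: 3-byte lead, need 2 cont bytes. acc=0x9
Byte[1]=B3: continuation. acc=(acc<<6)|0x33=0x273
Byte[2]=B5: continuation. acc=(acc<<6)|0x35=0x9CF5
Completed: cp=U+9CF5 (starts at byte 0)
Byte[3]=D2: 2-byte lead, need 1 cont bytes. acc=0x12
Byte[4]=82: continuation. acc=(acc<<6)|0x02=0x482
Completed: cp=U+0482 (starts at byte 3)
Byte[5]=7B: 1-byte ASCII. cp=U+007B
Byte[6]=61: 1-byte ASCII. cp=U+0061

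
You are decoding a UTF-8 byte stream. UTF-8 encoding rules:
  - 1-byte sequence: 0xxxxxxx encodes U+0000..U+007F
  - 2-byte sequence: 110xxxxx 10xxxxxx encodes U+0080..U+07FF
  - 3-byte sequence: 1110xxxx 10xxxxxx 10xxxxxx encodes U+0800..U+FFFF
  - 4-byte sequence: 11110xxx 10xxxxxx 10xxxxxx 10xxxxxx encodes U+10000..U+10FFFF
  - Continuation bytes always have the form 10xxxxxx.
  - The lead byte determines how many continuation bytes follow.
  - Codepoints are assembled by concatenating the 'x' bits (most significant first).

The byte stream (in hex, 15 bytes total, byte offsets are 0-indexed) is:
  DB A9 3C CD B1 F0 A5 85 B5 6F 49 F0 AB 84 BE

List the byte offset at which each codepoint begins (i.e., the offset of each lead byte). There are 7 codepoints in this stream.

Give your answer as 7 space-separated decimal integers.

Answer: 0 2 3 5 9 10 11

Derivation:
Byte[0]=DB: 2-byte lead, need 1 cont bytes. acc=0x1B
Byte[1]=A9: continuation. acc=(acc<<6)|0x29=0x6E9
Completed: cp=U+06E9 (starts at byte 0)
Byte[2]=3C: 1-byte ASCII. cp=U+003C
Byte[3]=CD: 2-byte lead, need 1 cont bytes. acc=0xD
Byte[4]=B1: continuation. acc=(acc<<6)|0x31=0x371
Completed: cp=U+0371 (starts at byte 3)
Byte[5]=F0: 4-byte lead, need 3 cont bytes. acc=0x0
Byte[6]=A5: continuation. acc=(acc<<6)|0x25=0x25
Byte[7]=85: continuation. acc=(acc<<6)|0x05=0x945
Byte[8]=B5: continuation. acc=(acc<<6)|0x35=0x25175
Completed: cp=U+25175 (starts at byte 5)
Byte[9]=6F: 1-byte ASCII. cp=U+006F
Byte[10]=49: 1-byte ASCII. cp=U+0049
Byte[11]=F0: 4-byte lead, need 3 cont bytes. acc=0x0
Byte[12]=AB: continuation. acc=(acc<<6)|0x2B=0x2B
Byte[13]=84: continuation. acc=(acc<<6)|0x04=0xAC4
Byte[14]=BE: continuation. acc=(acc<<6)|0x3E=0x2B13E
Completed: cp=U+2B13E (starts at byte 11)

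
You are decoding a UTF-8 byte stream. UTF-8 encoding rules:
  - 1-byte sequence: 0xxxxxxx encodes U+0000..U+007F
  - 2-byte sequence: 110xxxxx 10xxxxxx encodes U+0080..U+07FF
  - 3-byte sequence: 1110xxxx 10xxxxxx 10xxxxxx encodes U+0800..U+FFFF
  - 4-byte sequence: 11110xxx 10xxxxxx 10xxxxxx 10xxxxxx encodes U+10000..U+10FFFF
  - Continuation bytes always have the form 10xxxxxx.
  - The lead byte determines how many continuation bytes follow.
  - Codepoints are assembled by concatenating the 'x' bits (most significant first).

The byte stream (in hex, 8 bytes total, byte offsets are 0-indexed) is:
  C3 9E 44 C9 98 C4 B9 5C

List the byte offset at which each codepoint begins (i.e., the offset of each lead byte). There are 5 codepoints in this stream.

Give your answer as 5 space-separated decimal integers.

Answer: 0 2 3 5 7

Derivation:
Byte[0]=C3: 2-byte lead, need 1 cont bytes. acc=0x3
Byte[1]=9E: continuation. acc=(acc<<6)|0x1E=0xDE
Completed: cp=U+00DE (starts at byte 0)
Byte[2]=44: 1-byte ASCII. cp=U+0044
Byte[3]=C9: 2-byte lead, need 1 cont bytes. acc=0x9
Byte[4]=98: continuation. acc=(acc<<6)|0x18=0x258
Completed: cp=U+0258 (starts at byte 3)
Byte[5]=C4: 2-byte lead, need 1 cont bytes. acc=0x4
Byte[6]=B9: continuation. acc=(acc<<6)|0x39=0x139
Completed: cp=U+0139 (starts at byte 5)
Byte[7]=5C: 1-byte ASCII. cp=U+005C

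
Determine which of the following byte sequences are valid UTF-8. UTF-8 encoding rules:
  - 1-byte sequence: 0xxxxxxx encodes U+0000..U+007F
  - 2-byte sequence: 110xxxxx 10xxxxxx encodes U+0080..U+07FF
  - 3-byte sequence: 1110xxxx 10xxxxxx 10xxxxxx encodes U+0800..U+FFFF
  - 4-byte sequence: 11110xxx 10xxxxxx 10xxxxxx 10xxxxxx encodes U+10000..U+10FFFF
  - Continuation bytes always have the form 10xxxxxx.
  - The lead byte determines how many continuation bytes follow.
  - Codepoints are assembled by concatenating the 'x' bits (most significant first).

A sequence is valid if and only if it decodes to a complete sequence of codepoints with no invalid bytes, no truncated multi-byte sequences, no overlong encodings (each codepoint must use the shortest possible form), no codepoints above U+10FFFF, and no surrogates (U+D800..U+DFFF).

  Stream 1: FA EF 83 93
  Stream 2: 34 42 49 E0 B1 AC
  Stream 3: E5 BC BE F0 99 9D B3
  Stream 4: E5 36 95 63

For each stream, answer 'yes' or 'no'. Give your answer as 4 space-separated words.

Answer: no yes yes no

Derivation:
Stream 1: error at byte offset 0. INVALID
Stream 2: decodes cleanly. VALID
Stream 3: decodes cleanly. VALID
Stream 4: error at byte offset 1. INVALID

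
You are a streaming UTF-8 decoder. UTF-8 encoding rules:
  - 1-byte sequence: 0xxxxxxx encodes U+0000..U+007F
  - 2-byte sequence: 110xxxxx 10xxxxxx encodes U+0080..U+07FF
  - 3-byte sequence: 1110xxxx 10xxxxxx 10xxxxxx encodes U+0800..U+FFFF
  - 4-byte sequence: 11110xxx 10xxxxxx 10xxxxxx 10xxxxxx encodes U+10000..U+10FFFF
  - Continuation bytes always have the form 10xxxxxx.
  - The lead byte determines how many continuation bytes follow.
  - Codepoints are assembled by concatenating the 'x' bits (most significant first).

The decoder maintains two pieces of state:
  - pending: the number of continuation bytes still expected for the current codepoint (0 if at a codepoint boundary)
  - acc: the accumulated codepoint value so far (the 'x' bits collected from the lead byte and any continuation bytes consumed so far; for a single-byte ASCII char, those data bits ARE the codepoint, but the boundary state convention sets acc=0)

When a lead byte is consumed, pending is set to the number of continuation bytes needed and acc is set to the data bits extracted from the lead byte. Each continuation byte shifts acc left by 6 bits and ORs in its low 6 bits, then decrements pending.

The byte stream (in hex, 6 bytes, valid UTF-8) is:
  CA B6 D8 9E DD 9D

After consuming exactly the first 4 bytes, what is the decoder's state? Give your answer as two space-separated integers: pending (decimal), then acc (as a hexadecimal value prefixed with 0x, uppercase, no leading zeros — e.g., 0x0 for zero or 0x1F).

Answer: 0 0x61E

Derivation:
Byte[0]=CA: 2-byte lead. pending=1, acc=0xA
Byte[1]=B6: continuation. acc=(acc<<6)|0x36=0x2B6, pending=0
Byte[2]=D8: 2-byte lead. pending=1, acc=0x18
Byte[3]=9E: continuation. acc=(acc<<6)|0x1E=0x61E, pending=0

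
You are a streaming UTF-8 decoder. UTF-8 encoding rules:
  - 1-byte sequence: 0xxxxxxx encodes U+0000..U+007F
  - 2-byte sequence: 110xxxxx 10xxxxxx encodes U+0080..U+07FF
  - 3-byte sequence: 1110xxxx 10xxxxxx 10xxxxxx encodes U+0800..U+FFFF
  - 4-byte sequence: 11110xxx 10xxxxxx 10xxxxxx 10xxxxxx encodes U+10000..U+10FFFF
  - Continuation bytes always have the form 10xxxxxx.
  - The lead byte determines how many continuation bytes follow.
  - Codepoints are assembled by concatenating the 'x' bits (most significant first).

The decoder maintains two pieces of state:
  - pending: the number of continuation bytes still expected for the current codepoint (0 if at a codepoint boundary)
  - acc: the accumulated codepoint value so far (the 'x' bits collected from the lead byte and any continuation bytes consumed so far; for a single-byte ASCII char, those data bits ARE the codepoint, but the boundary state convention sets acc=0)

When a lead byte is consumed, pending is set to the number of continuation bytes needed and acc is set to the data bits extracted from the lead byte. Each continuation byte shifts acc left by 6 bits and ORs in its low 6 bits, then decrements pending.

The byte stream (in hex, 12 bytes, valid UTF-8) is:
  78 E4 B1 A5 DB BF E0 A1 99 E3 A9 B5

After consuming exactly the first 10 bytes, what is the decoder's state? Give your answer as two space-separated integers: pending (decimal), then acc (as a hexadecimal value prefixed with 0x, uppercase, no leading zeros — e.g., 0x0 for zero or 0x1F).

Answer: 2 0x3

Derivation:
Byte[0]=78: 1-byte. pending=0, acc=0x0
Byte[1]=E4: 3-byte lead. pending=2, acc=0x4
Byte[2]=B1: continuation. acc=(acc<<6)|0x31=0x131, pending=1
Byte[3]=A5: continuation. acc=(acc<<6)|0x25=0x4C65, pending=0
Byte[4]=DB: 2-byte lead. pending=1, acc=0x1B
Byte[5]=BF: continuation. acc=(acc<<6)|0x3F=0x6FF, pending=0
Byte[6]=E0: 3-byte lead. pending=2, acc=0x0
Byte[7]=A1: continuation. acc=(acc<<6)|0x21=0x21, pending=1
Byte[8]=99: continuation. acc=(acc<<6)|0x19=0x859, pending=0
Byte[9]=E3: 3-byte lead. pending=2, acc=0x3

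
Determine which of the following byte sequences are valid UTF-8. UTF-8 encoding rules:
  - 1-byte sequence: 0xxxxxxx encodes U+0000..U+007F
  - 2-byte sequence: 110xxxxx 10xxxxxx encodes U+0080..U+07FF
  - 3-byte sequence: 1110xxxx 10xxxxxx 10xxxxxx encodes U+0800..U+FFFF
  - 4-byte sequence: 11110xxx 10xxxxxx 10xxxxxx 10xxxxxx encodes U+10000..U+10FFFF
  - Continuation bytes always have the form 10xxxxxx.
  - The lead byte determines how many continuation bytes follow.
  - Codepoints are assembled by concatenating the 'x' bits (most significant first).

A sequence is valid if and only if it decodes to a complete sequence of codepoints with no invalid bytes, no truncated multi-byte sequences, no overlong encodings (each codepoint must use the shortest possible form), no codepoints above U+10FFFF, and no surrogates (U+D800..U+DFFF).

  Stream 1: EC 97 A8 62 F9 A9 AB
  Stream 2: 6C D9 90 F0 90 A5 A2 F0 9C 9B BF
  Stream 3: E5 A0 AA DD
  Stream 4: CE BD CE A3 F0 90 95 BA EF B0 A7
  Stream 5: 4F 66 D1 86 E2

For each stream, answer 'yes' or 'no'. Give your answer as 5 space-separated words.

Answer: no yes no yes no

Derivation:
Stream 1: error at byte offset 4. INVALID
Stream 2: decodes cleanly. VALID
Stream 3: error at byte offset 4. INVALID
Stream 4: decodes cleanly. VALID
Stream 5: error at byte offset 5. INVALID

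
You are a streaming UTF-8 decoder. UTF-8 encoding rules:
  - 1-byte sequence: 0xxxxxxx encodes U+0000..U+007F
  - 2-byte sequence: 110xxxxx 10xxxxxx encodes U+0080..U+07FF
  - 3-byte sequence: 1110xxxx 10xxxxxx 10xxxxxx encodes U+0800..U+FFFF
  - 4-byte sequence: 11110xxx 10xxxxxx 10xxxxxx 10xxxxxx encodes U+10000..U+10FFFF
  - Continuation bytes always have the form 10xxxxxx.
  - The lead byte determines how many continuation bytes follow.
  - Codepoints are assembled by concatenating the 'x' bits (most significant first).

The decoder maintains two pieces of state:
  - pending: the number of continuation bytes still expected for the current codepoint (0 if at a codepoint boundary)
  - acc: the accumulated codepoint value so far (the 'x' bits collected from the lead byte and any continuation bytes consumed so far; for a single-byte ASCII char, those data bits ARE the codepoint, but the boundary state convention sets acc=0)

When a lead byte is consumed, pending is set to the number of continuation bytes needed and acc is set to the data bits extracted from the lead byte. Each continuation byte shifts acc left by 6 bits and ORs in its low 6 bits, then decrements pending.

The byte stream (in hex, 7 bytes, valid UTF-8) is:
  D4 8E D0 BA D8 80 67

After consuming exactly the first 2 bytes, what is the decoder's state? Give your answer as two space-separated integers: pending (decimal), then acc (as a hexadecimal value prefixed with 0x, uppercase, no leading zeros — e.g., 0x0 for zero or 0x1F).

Answer: 0 0x50E

Derivation:
Byte[0]=D4: 2-byte lead. pending=1, acc=0x14
Byte[1]=8E: continuation. acc=(acc<<6)|0x0E=0x50E, pending=0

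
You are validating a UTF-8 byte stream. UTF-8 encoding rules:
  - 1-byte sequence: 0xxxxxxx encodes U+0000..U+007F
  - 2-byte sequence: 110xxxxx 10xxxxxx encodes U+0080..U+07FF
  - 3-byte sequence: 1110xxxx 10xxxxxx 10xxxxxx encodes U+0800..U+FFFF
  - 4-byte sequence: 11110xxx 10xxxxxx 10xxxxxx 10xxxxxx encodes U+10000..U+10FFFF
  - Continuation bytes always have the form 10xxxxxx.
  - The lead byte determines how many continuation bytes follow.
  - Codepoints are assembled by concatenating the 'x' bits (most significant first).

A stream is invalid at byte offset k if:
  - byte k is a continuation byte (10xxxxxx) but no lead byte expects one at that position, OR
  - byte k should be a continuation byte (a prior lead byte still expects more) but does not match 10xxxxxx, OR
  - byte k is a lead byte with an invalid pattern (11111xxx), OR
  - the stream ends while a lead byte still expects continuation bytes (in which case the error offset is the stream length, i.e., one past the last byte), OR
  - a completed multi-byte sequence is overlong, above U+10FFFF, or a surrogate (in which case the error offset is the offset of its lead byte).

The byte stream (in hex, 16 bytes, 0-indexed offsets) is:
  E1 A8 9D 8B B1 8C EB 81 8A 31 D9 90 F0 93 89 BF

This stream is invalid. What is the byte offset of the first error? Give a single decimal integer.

Byte[0]=E1: 3-byte lead, need 2 cont bytes. acc=0x1
Byte[1]=A8: continuation. acc=(acc<<6)|0x28=0x68
Byte[2]=9D: continuation. acc=(acc<<6)|0x1D=0x1A1D
Completed: cp=U+1A1D (starts at byte 0)
Byte[3]=8B: INVALID lead byte (not 0xxx/110x/1110/11110)

Answer: 3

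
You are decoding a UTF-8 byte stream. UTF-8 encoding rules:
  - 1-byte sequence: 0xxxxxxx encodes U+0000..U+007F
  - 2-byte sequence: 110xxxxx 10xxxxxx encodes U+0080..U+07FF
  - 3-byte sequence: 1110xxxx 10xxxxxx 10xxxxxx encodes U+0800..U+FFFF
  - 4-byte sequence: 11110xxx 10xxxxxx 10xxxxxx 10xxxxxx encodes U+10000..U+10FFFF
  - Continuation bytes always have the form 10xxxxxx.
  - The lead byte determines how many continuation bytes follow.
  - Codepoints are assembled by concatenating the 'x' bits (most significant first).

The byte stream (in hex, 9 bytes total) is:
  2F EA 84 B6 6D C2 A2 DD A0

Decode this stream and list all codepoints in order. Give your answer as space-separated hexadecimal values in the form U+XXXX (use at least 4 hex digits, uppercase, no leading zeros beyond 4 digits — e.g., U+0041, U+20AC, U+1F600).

Byte[0]=2F: 1-byte ASCII. cp=U+002F
Byte[1]=EA: 3-byte lead, need 2 cont bytes. acc=0xA
Byte[2]=84: continuation. acc=(acc<<6)|0x04=0x284
Byte[3]=B6: continuation. acc=(acc<<6)|0x36=0xA136
Completed: cp=U+A136 (starts at byte 1)
Byte[4]=6D: 1-byte ASCII. cp=U+006D
Byte[5]=C2: 2-byte lead, need 1 cont bytes. acc=0x2
Byte[6]=A2: continuation. acc=(acc<<6)|0x22=0xA2
Completed: cp=U+00A2 (starts at byte 5)
Byte[7]=DD: 2-byte lead, need 1 cont bytes. acc=0x1D
Byte[8]=A0: continuation. acc=(acc<<6)|0x20=0x760
Completed: cp=U+0760 (starts at byte 7)

Answer: U+002F U+A136 U+006D U+00A2 U+0760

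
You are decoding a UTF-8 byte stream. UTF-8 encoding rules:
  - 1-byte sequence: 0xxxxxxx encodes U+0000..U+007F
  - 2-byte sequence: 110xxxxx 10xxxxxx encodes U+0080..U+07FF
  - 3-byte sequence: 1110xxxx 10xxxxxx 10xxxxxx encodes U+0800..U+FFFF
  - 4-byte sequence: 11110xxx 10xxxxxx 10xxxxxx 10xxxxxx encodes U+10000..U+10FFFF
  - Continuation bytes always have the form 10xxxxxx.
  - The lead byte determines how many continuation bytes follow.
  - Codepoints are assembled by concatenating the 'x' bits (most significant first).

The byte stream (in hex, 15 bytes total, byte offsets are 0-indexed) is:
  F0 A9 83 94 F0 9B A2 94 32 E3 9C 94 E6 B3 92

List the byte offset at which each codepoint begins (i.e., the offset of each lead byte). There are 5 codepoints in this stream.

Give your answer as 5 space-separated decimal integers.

Byte[0]=F0: 4-byte lead, need 3 cont bytes. acc=0x0
Byte[1]=A9: continuation. acc=(acc<<6)|0x29=0x29
Byte[2]=83: continuation. acc=(acc<<6)|0x03=0xA43
Byte[3]=94: continuation. acc=(acc<<6)|0x14=0x290D4
Completed: cp=U+290D4 (starts at byte 0)
Byte[4]=F0: 4-byte lead, need 3 cont bytes. acc=0x0
Byte[5]=9B: continuation. acc=(acc<<6)|0x1B=0x1B
Byte[6]=A2: continuation. acc=(acc<<6)|0x22=0x6E2
Byte[7]=94: continuation. acc=(acc<<6)|0x14=0x1B894
Completed: cp=U+1B894 (starts at byte 4)
Byte[8]=32: 1-byte ASCII. cp=U+0032
Byte[9]=E3: 3-byte lead, need 2 cont bytes. acc=0x3
Byte[10]=9C: continuation. acc=(acc<<6)|0x1C=0xDC
Byte[11]=94: continuation. acc=(acc<<6)|0x14=0x3714
Completed: cp=U+3714 (starts at byte 9)
Byte[12]=E6: 3-byte lead, need 2 cont bytes. acc=0x6
Byte[13]=B3: continuation. acc=(acc<<6)|0x33=0x1B3
Byte[14]=92: continuation. acc=(acc<<6)|0x12=0x6CD2
Completed: cp=U+6CD2 (starts at byte 12)

Answer: 0 4 8 9 12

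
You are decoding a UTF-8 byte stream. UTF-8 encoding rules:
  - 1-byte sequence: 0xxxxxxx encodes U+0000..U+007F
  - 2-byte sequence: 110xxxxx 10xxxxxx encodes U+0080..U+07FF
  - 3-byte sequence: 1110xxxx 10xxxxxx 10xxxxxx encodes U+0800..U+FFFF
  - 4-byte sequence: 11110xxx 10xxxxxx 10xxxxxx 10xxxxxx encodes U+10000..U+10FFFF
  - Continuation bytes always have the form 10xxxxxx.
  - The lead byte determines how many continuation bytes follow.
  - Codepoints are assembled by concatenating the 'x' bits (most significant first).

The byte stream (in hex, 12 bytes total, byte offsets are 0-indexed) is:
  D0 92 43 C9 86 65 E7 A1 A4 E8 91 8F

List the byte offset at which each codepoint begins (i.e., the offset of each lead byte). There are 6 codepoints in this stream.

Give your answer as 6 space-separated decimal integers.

Byte[0]=D0: 2-byte lead, need 1 cont bytes. acc=0x10
Byte[1]=92: continuation. acc=(acc<<6)|0x12=0x412
Completed: cp=U+0412 (starts at byte 0)
Byte[2]=43: 1-byte ASCII. cp=U+0043
Byte[3]=C9: 2-byte lead, need 1 cont bytes. acc=0x9
Byte[4]=86: continuation. acc=(acc<<6)|0x06=0x246
Completed: cp=U+0246 (starts at byte 3)
Byte[5]=65: 1-byte ASCII. cp=U+0065
Byte[6]=E7: 3-byte lead, need 2 cont bytes. acc=0x7
Byte[7]=A1: continuation. acc=(acc<<6)|0x21=0x1E1
Byte[8]=A4: continuation. acc=(acc<<6)|0x24=0x7864
Completed: cp=U+7864 (starts at byte 6)
Byte[9]=E8: 3-byte lead, need 2 cont bytes. acc=0x8
Byte[10]=91: continuation. acc=(acc<<6)|0x11=0x211
Byte[11]=8F: continuation. acc=(acc<<6)|0x0F=0x844F
Completed: cp=U+844F (starts at byte 9)

Answer: 0 2 3 5 6 9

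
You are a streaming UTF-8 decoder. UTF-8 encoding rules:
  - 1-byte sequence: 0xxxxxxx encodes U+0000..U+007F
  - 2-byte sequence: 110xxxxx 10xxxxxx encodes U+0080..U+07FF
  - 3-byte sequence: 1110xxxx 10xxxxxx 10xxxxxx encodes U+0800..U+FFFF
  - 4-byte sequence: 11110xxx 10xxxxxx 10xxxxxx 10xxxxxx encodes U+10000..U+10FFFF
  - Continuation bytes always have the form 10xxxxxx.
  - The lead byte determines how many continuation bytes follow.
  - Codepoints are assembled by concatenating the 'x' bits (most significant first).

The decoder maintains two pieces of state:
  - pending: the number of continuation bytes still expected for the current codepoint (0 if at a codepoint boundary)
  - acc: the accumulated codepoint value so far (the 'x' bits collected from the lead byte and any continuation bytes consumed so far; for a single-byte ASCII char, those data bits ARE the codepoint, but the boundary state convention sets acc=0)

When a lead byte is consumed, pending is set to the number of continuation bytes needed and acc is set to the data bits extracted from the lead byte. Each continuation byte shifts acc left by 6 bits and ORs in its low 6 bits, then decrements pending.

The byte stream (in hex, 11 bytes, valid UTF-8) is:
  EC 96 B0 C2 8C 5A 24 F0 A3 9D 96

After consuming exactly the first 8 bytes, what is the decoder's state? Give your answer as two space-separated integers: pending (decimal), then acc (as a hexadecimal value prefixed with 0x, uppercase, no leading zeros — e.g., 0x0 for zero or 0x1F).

Byte[0]=EC: 3-byte lead. pending=2, acc=0xC
Byte[1]=96: continuation. acc=(acc<<6)|0x16=0x316, pending=1
Byte[2]=B0: continuation. acc=(acc<<6)|0x30=0xC5B0, pending=0
Byte[3]=C2: 2-byte lead. pending=1, acc=0x2
Byte[4]=8C: continuation. acc=(acc<<6)|0x0C=0x8C, pending=0
Byte[5]=5A: 1-byte. pending=0, acc=0x0
Byte[6]=24: 1-byte. pending=0, acc=0x0
Byte[7]=F0: 4-byte lead. pending=3, acc=0x0

Answer: 3 0x0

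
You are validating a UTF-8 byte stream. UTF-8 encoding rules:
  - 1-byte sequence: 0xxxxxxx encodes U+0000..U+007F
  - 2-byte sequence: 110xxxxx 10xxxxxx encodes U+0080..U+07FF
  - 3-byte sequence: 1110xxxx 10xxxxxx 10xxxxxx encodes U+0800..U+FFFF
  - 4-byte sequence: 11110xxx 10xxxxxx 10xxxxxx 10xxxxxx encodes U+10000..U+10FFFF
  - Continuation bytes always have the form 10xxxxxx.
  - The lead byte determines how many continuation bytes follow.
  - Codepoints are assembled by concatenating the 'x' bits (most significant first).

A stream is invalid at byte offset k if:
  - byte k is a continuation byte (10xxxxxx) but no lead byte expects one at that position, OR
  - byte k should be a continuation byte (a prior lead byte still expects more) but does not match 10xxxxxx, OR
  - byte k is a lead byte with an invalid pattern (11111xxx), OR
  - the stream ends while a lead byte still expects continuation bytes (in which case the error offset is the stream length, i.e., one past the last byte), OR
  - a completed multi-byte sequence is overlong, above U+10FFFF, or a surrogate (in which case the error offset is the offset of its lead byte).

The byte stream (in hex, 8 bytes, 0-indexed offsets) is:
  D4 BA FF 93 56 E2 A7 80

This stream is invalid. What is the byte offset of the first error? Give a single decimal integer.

Byte[0]=D4: 2-byte lead, need 1 cont bytes. acc=0x14
Byte[1]=BA: continuation. acc=(acc<<6)|0x3A=0x53A
Completed: cp=U+053A (starts at byte 0)
Byte[2]=FF: INVALID lead byte (not 0xxx/110x/1110/11110)

Answer: 2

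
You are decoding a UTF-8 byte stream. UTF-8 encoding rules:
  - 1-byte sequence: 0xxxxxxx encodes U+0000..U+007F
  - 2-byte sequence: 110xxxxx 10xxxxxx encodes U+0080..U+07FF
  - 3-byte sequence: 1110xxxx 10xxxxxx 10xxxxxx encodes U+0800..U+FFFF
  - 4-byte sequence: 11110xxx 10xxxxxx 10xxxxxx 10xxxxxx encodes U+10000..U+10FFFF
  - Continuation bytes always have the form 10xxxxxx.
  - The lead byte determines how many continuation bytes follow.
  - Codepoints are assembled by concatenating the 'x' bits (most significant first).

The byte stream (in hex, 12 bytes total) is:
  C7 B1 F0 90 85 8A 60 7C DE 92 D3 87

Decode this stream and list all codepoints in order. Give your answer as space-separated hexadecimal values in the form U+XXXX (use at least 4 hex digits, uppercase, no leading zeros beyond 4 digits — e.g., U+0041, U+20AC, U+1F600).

Answer: U+01F1 U+1014A U+0060 U+007C U+0792 U+04C7

Derivation:
Byte[0]=C7: 2-byte lead, need 1 cont bytes. acc=0x7
Byte[1]=B1: continuation. acc=(acc<<6)|0x31=0x1F1
Completed: cp=U+01F1 (starts at byte 0)
Byte[2]=F0: 4-byte lead, need 3 cont bytes. acc=0x0
Byte[3]=90: continuation. acc=(acc<<6)|0x10=0x10
Byte[4]=85: continuation. acc=(acc<<6)|0x05=0x405
Byte[5]=8A: continuation. acc=(acc<<6)|0x0A=0x1014A
Completed: cp=U+1014A (starts at byte 2)
Byte[6]=60: 1-byte ASCII. cp=U+0060
Byte[7]=7C: 1-byte ASCII. cp=U+007C
Byte[8]=DE: 2-byte lead, need 1 cont bytes. acc=0x1E
Byte[9]=92: continuation. acc=(acc<<6)|0x12=0x792
Completed: cp=U+0792 (starts at byte 8)
Byte[10]=D3: 2-byte lead, need 1 cont bytes. acc=0x13
Byte[11]=87: continuation. acc=(acc<<6)|0x07=0x4C7
Completed: cp=U+04C7 (starts at byte 10)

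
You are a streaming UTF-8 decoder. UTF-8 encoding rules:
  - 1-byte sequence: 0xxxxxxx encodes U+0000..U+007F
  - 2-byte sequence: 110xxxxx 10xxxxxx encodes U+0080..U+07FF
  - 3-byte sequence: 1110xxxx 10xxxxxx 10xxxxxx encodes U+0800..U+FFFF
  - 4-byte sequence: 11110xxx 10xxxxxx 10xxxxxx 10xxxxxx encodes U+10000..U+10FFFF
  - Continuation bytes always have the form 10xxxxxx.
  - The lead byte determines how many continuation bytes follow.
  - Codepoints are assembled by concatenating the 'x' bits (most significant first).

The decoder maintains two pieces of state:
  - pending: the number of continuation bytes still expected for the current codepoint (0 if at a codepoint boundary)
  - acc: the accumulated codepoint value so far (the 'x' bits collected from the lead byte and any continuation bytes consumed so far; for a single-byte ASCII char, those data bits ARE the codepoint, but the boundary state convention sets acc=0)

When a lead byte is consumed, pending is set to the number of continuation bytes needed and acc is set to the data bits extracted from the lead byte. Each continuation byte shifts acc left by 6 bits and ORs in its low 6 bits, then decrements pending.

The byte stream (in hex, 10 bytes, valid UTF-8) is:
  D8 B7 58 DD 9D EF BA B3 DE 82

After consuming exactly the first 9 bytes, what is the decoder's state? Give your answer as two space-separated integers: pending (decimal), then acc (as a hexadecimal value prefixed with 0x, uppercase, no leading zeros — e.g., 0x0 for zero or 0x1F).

Answer: 1 0x1E

Derivation:
Byte[0]=D8: 2-byte lead. pending=1, acc=0x18
Byte[1]=B7: continuation. acc=(acc<<6)|0x37=0x637, pending=0
Byte[2]=58: 1-byte. pending=0, acc=0x0
Byte[3]=DD: 2-byte lead. pending=1, acc=0x1D
Byte[4]=9D: continuation. acc=(acc<<6)|0x1D=0x75D, pending=0
Byte[5]=EF: 3-byte lead. pending=2, acc=0xF
Byte[6]=BA: continuation. acc=(acc<<6)|0x3A=0x3FA, pending=1
Byte[7]=B3: continuation. acc=(acc<<6)|0x33=0xFEB3, pending=0
Byte[8]=DE: 2-byte lead. pending=1, acc=0x1E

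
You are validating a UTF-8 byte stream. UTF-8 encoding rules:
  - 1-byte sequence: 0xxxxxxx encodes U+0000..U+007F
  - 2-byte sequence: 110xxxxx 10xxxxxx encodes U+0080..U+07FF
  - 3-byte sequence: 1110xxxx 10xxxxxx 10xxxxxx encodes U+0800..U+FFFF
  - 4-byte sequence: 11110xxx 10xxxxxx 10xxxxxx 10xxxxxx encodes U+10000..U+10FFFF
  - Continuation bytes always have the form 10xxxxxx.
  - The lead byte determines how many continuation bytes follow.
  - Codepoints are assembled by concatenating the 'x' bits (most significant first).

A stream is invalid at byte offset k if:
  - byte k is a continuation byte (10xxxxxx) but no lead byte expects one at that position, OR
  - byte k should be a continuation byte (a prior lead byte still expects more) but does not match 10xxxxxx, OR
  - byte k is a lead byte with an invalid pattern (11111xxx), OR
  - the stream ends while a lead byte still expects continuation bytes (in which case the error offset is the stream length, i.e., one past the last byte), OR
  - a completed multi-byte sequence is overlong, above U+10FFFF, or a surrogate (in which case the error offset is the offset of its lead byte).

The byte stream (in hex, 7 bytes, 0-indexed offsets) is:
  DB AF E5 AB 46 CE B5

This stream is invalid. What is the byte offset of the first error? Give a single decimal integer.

Answer: 4

Derivation:
Byte[0]=DB: 2-byte lead, need 1 cont bytes. acc=0x1B
Byte[1]=AF: continuation. acc=(acc<<6)|0x2F=0x6EF
Completed: cp=U+06EF (starts at byte 0)
Byte[2]=E5: 3-byte lead, need 2 cont bytes. acc=0x5
Byte[3]=AB: continuation. acc=(acc<<6)|0x2B=0x16B
Byte[4]=46: expected 10xxxxxx continuation. INVALID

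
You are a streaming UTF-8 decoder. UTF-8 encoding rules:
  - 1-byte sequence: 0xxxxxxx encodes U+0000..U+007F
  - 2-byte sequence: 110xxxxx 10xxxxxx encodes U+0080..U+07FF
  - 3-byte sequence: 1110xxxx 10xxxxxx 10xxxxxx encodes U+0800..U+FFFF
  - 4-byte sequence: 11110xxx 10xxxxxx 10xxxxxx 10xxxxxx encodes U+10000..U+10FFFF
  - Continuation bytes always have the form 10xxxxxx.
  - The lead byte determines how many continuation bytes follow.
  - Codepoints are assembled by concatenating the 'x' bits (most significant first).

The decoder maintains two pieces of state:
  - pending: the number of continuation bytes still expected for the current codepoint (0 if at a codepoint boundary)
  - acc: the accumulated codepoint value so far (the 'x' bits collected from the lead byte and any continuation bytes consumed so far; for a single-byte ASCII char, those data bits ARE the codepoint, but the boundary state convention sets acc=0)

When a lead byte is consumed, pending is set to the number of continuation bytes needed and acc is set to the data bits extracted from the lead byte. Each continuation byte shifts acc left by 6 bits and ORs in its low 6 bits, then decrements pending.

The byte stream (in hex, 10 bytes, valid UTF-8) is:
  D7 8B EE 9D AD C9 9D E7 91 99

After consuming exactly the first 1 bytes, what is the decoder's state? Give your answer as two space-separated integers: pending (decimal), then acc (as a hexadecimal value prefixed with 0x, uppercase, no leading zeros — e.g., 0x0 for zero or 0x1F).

Byte[0]=D7: 2-byte lead. pending=1, acc=0x17

Answer: 1 0x17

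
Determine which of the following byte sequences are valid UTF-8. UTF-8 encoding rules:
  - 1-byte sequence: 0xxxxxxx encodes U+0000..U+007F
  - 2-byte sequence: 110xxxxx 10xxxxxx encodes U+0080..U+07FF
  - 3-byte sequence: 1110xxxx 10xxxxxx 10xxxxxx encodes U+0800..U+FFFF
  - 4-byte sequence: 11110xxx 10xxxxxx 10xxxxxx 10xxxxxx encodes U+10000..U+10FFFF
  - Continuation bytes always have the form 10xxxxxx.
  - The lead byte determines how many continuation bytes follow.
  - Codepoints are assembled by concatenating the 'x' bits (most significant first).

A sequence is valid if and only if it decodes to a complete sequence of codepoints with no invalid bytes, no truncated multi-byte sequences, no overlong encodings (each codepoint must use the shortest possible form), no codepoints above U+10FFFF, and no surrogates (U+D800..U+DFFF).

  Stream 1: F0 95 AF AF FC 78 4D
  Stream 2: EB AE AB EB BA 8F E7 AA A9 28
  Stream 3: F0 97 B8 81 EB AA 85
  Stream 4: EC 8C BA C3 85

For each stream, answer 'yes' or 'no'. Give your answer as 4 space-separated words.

Answer: no yes yes yes

Derivation:
Stream 1: error at byte offset 4. INVALID
Stream 2: decodes cleanly. VALID
Stream 3: decodes cleanly. VALID
Stream 4: decodes cleanly. VALID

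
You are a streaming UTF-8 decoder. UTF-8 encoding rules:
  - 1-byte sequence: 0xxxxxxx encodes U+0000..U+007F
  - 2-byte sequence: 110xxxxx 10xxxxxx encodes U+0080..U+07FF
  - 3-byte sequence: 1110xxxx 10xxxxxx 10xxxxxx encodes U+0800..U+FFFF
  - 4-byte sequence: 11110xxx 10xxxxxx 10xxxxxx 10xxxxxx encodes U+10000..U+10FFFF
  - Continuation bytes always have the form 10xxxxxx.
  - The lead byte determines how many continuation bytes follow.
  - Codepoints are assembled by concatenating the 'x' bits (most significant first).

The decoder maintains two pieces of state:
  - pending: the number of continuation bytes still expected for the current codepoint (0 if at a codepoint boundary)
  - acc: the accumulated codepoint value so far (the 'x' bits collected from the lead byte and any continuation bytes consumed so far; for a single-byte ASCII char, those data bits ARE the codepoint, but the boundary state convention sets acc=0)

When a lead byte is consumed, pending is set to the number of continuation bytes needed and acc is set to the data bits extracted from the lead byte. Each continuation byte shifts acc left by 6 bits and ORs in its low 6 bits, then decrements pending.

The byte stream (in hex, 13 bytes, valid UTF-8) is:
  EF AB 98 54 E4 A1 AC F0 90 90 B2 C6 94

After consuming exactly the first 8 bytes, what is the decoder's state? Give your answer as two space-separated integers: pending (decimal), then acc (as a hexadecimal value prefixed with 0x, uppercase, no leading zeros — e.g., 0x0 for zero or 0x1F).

Answer: 3 0x0

Derivation:
Byte[0]=EF: 3-byte lead. pending=2, acc=0xF
Byte[1]=AB: continuation. acc=(acc<<6)|0x2B=0x3EB, pending=1
Byte[2]=98: continuation. acc=(acc<<6)|0x18=0xFAD8, pending=0
Byte[3]=54: 1-byte. pending=0, acc=0x0
Byte[4]=E4: 3-byte lead. pending=2, acc=0x4
Byte[5]=A1: continuation. acc=(acc<<6)|0x21=0x121, pending=1
Byte[6]=AC: continuation. acc=(acc<<6)|0x2C=0x486C, pending=0
Byte[7]=F0: 4-byte lead. pending=3, acc=0x0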